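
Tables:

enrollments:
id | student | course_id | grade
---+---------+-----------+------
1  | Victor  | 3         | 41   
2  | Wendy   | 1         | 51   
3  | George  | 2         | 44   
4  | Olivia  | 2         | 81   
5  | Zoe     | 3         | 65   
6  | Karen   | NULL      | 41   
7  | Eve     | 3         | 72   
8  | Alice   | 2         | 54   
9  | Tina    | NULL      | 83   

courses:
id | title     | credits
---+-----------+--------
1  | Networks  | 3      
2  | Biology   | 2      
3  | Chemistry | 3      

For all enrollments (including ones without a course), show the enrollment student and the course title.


LEFT JOIN keeps every row from enrollments (the left table); where course_id has no match in courses, the course columns become NULL. Walk through each enrollment:
  - enrollment 1 (Victor): course_id=3 -> matches Chemistry
  - enrollment 2 (Wendy): course_id=1 -> matches Networks
  - enrollment 3 (George): course_id=2 -> matches Biology
  - enrollment 4 (Olivia): course_id=2 -> matches Biology
  - enrollment 5 (Zoe): course_id=3 -> matches Chemistry
  - enrollment 6 (Karen): course_id=NULL, no match -> kept with NULL
  - enrollment 7 (Eve): course_id=3 -> matches Chemistry
  - enrollment 8 (Alice): course_id=2 -> matches Biology
  - enrollment 9 (Tina): course_id=NULL, no match -> kept with NULL
All 9 rows appear; 2 have NULL course.

SQL:
SELECT a.student, b.title AS course
FROM enrollments a
LEFT JOIN courses b ON a.course_id = b.id

Result:
student | course   
--------+----------
Victor  | Chemistry
Wendy   | Networks 
George  | Biology  
Olivia  | Biology  
Zoe     | Chemistry
Karen   | NULL     
Eve     | Chemistry
Alice   | Biology  
Tina    | NULL     


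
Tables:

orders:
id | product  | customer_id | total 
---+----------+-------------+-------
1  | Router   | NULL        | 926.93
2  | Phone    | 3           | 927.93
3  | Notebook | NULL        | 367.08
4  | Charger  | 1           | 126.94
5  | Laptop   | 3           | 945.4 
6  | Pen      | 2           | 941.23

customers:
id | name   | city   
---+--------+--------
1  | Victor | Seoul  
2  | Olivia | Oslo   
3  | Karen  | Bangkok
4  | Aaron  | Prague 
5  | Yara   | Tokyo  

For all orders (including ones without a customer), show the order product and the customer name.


LEFT JOIN keeps every row from orders (the left table); where customer_id has no match in customers, the customer columns become NULL. Walk through each order:
  - order 1 (Router): customer_id=NULL, no match -> kept with NULL
  - order 2 (Phone): customer_id=3 -> matches Karen
  - order 3 (Notebook): customer_id=NULL, no match -> kept with NULL
  - order 4 (Charger): customer_id=1 -> matches Victor
  - order 5 (Laptop): customer_id=3 -> matches Karen
  - order 6 (Pen): customer_id=2 -> matches Olivia
All 6 rows appear; 2 have NULL customer.

SQL:
SELECT a.product, b.name AS customer
FROM orders a
LEFT JOIN customers b ON a.customer_id = b.id

Result:
product  | customer
---------+---------
Router   | NULL    
Phone    | Karen   
Notebook | NULL    
Charger  | Victor  
Laptop   | Karen   
Pen      | Olivia  


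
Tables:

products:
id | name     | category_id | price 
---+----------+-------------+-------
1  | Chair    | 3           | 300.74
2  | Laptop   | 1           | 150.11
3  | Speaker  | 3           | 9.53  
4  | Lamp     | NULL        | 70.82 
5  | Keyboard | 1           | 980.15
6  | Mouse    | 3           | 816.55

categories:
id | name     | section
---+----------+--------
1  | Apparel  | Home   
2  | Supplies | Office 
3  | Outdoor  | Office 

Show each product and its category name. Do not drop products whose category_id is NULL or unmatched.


LEFT JOIN keeps every row from products (the left table); where category_id has no match in categories, the category columns become NULL. Walk through each product:
  - product 1 (Chair): category_id=3 -> matches Outdoor
  - product 2 (Laptop): category_id=1 -> matches Apparel
  - product 3 (Speaker): category_id=3 -> matches Outdoor
  - product 4 (Lamp): category_id=NULL, no match -> kept with NULL
  - product 5 (Keyboard): category_id=1 -> matches Apparel
  - product 6 (Mouse): category_id=3 -> matches Outdoor
All 6 rows appear; 1 has NULL category.

SQL:
SELECT a.name, b.name AS category
FROM products a
LEFT JOIN categories b ON a.category_id = b.id

Result:
name     | category
---------+---------
Chair    | Outdoor 
Laptop   | Apparel 
Speaker  | Outdoor 
Lamp     | NULL    
Keyboard | Apparel 
Mouse    | Outdoor 


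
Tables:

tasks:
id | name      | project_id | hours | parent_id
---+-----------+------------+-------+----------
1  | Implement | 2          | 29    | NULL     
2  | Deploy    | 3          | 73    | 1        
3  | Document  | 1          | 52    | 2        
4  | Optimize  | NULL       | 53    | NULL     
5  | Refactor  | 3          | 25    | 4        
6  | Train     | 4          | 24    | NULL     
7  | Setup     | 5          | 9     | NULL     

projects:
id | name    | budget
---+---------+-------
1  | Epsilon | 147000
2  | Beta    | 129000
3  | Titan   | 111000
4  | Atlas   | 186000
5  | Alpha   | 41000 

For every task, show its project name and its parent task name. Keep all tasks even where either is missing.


Two LEFT JOINs from the same base table tasks: one to projects via project_id, one to tasks itself via parent_id. Both are LEFT so every task is preserved.
Match against projects:
  - task 1 (Implement): project_id=2 -> matches Beta
  - task 2 (Deploy): project_id=3 -> matches Titan
  - task 3 (Document): project_id=1 -> matches Epsilon
  - task 4 (Optimize): project_id=NULL, no match -> kept with NULL
  - task 5 (Refactor): project_id=3 -> matches Titan
  - task 6 (Train): project_id=4 -> matches Atlas
  - task 7 (Setup): project_id=5 -> matches Alpha
Match against tasks (self):
  - task 1 (Implement): parent_id=NULL -> NULL
  - task 2 (Deploy): parent_id=1 -> Implement
  - task 3 (Document): parent_id=2 -> Deploy
  - task 4 (Optimize): parent_id=NULL -> NULL
  - task 5 (Refactor): parent_id=4 -> Optimize
  - task 6 (Train): parent_id=NULL -> NULL
  - task 7 (Setup): parent_id=NULL -> NULL

SQL:
SELECT a.name, b.name AS project, c.name AS parent
FROM tasks a
LEFT JOIN projects b ON a.project_id = b.id
LEFT JOIN tasks c ON a.parent_id = c.id

Result:
name      | project | parent   
----------+---------+----------
Implement | Beta    | NULL     
Deploy    | Titan   | Implement
Document  | Epsilon | Deploy   
Optimize  | NULL    | NULL     
Refactor  | Titan   | Optimize 
Train     | Atlas   | NULL     
Setup     | Alpha   | NULL     


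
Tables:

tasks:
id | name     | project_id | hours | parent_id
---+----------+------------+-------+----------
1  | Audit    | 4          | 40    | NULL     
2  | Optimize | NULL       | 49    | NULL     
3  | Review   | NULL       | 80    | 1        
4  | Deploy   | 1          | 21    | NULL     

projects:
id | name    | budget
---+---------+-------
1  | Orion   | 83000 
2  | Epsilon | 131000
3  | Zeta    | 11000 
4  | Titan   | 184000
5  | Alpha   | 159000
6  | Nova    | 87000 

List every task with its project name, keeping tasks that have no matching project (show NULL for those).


LEFT JOIN keeps every row from tasks (the left table); where project_id has no match in projects, the project columns become NULL. Walk through each task:
  - task 1 (Audit): project_id=4 -> matches Titan
  - task 2 (Optimize): project_id=NULL, no match -> kept with NULL
  - task 3 (Review): project_id=NULL, no match -> kept with NULL
  - task 4 (Deploy): project_id=1 -> matches Orion
All 4 rows appear; 2 have NULL project.

SQL:
SELECT a.name, b.name AS project
FROM tasks a
LEFT JOIN projects b ON a.project_id = b.id

Result:
name     | project
---------+--------
Audit    | Titan  
Optimize | NULL   
Review   | NULL   
Deploy   | Orion  


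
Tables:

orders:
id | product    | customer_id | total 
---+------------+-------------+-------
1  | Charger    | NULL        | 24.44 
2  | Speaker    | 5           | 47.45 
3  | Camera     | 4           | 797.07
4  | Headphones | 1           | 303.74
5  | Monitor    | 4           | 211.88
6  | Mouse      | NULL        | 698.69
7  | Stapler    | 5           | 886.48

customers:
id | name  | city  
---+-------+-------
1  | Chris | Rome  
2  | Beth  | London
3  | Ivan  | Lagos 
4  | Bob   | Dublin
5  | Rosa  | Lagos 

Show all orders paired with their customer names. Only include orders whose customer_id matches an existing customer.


INNER JOIN keeps only orders rows whose customer_id matches an id in customers. Walk through each order:
  - order 1 (Charger): customer_id=NULL, no match -> dropped
  - order 2 (Speaker): customer_id=5 -> matches Rosa
  - order 3 (Camera): customer_id=4 -> matches Bob
  - order 4 (Headphones): customer_id=1 -> matches Chris
  - order 5 (Monitor): customer_id=4 -> matches Bob
  - order 6 (Mouse): customer_id=NULL, no match -> dropped
  - order 7 (Stapler): customer_id=5 -> matches Rosa
So 2 of 7 rows are dropped.

SQL:
SELECT a.product, b.name AS customer
FROM orders a
INNER JOIN customers b ON a.customer_id = b.id

Result:
product    | customer
-----------+---------
Speaker    | Rosa    
Camera     | Bob     
Headphones | Chris   
Monitor    | Bob     
Stapler    | Rosa    


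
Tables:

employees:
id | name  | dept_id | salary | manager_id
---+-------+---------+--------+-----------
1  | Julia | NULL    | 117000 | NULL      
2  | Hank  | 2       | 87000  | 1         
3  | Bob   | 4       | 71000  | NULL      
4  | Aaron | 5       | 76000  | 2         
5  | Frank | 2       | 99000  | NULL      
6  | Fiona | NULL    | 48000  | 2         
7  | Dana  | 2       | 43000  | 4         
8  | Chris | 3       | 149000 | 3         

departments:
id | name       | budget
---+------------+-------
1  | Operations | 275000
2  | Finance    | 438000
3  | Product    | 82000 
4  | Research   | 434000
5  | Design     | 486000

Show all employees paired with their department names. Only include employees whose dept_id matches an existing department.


INNER JOIN keeps only employees rows whose dept_id matches an id in departments. Walk through each employee:
  - employee 1 (Julia): dept_id=NULL, no match -> dropped
  - employee 2 (Hank): dept_id=2 -> matches Finance
  - employee 3 (Bob): dept_id=4 -> matches Research
  - employee 4 (Aaron): dept_id=5 -> matches Design
  - employee 5 (Frank): dept_id=2 -> matches Finance
  - employee 6 (Fiona): dept_id=NULL, no match -> dropped
  - employee 7 (Dana): dept_id=2 -> matches Finance
  - employee 8 (Chris): dept_id=3 -> matches Product
So 2 of 8 rows are dropped.

SQL:
SELECT a.name, b.name AS department
FROM employees a
INNER JOIN departments b ON a.dept_id = b.id

Result:
name  | department
------+-----------
Hank  | Finance   
Bob   | Research  
Aaron | Design    
Frank | Finance   
Dana  | Finance   
Chris | Product   


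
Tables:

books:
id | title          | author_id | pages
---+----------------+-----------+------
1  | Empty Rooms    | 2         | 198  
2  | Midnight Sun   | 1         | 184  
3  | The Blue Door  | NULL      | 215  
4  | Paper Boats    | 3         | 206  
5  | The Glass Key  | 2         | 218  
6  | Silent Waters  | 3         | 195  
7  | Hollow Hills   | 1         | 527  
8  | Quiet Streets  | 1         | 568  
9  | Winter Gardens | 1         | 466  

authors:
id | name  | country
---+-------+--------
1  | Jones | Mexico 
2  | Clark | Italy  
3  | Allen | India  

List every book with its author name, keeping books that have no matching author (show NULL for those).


LEFT JOIN keeps every row from books (the left table); where author_id has no match in authors, the author columns become NULL. Walk through each book:
  - book 1 (Empty Rooms): author_id=2 -> matches Clark
  - book 2 (Midnight Sun): author_id=1 -> matches Jones
  - book 3 (The Blue Door): author_id=NULL, no match -> kept with NULL
  - book 4 (Paper Boats): author_id=3 -> matches Allen
  - book 5 (The Glass Key): author_id=2 -> matches Clark
  - book 6 (Silent Waters): author_id=3 -> matches Allen
  - book 7 (Hollow Hills): author_id=1 -> matches Jones
  - book 8 (Quiet Streets): author_id=1 -> matches Jones
  - book 9 (Winter Gardens): author_id=1 -> matches Jones
All 9 rows appear; 1 has NULL author.

SQL:
SELECT a.title, b.name AS author
FROM books a
LEFT JOIN authors b ON a.author_id = b.id

Result:
title          | author
---------------+-------
Empty Rooms    | Clark 
Midnight Sun   | Jones 
The Blue Door  | NULL  
Paper Boats    | Allen 
The Glass Key  | Clark 
Silent Waters  | Allen 
Hollow Hills   | Jones 
Quiet Streets  | Jones 
Winter Gardens | Jones 


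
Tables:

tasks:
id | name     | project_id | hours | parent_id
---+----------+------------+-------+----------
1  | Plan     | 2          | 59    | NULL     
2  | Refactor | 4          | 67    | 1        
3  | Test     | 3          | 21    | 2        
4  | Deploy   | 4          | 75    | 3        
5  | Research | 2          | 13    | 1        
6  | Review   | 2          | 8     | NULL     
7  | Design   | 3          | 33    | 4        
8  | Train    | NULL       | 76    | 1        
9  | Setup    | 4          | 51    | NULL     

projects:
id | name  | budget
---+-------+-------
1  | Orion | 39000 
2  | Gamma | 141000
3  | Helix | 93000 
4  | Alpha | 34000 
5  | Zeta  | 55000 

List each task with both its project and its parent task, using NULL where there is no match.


Two LEFT JOINs from the same base table tasks: one to projects via project_id, one to tasks itself via parent_id. Both are LEFT so every task is preserved.
Match against projects:
  - task 1 (Plan): project_id=2 -> matches Gamma
  - task 2 (Refactor): project_id=4 -> matches Alpha
  - task 3 (Test): project_id=3 -> matches Helix
  - task 4 (Deploy): project_id=4 -> matches Alpha
  - task 5 (Research): project_id=2 -> matches Gamma
  - task 6 (Review): project_id=2 -> matches Gamma
  - task 7 (Design): project_id=3 -> matches Helix
  - task 8 (Train): project_id=NULL, no match -> kept with NULL
  - task 9 (Setup): project_id=4 -> matches Alpha
Match against tasks (self):
  - task 1 (Plan): parent_id=NULL -> NULL
  - task 2 (Refactor): parent_id=1 -> Plan
  - task 3 (Test): parent_id=2 -> Refactor
  - task 4 (Deploy): parent_id=3 -> Test
  - task 5 (Research): parent_id=1 -> Plan
  - task 6 (Review): parent_id=NULL -> NULL
  - task 7 (Design): parent_id=4 -> Deploy
  - task 8 (Train): parent_id=1 -> Plan
  - task 9 (Setup): parent_id=NULL -> NULL

SQL:
SELECT a.name, b.name AS project, c.name AS parent
FROM tasks a
LEFT JOIN projects b ON a.project_id = b.id
LEFT JOIN tasks c ON a.parent_id = c.id

Result:
name     | project | parent  
---------+---------+---------
Plan     | Gamma   | NULL    
Refactor | Alpha   | Plan    
Test     | Helix   | Refactor
Deploy   | Alpha   | Test    
Research | Gamma   | Plan    
Review   | Gamma   | NULL    
Design   | Helix   | Deploy  
Train    | NULL    | Plan    
Setup    | Alpha   | NULL    


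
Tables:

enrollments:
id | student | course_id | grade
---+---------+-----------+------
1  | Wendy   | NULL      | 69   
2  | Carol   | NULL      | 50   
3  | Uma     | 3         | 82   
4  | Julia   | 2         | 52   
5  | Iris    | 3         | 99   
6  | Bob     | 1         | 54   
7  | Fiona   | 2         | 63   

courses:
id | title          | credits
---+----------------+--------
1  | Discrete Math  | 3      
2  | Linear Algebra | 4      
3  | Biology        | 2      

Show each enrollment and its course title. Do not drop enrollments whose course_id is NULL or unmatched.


LEFT JOIN keeps every row from enrollments (the left table); where course_id has no match in courses, the course columns become NULL. Walk through each enrollment:
  - enrollment 1 (Wendy): course_id=NULL, no match -> kept with NULL
  - enrollment 2 (Carol): course_id=NULL, no match -> kept with NULL
  - enrollment 3 (Uma): course_id=3 -> matches Biology
  - enrollment 4 (Julia): course_id=2 -> matches Linear Algebra
  - enrollment 5 (Iris): course_id=3 -> matches Biology
  - enrollment 6 (Bob): course_id=1 -> matches Discrete Math
  - enrollment 7 (Fiona): course_id=2 -> matches Linear Algebra
All 7 rows appear; 2 have NULL course.

SQL:
SELECT a.student, b.title AS course
FROM enrollments a
LEFT JOIN courses b ON a.course_id = b.id

Result:
student | course        
--------+---------------
Wendy   | NULL          
Carol   | NULL          
Uma     | Biology       
Julia   | Linear Algebra
Iris    | Biology       
Bob     | Discrete Math 
Fiona   | Linear Algebra


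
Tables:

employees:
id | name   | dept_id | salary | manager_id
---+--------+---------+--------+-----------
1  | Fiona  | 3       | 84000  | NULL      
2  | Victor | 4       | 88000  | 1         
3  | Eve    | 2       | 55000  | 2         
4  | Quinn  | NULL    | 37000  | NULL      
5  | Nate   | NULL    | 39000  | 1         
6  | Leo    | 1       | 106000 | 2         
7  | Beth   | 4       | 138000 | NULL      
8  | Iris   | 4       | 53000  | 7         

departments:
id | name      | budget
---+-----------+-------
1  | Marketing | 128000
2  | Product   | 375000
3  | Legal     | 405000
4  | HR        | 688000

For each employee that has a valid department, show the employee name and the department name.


INNER JOIN keeps only employees rows whose dept_id matches an id in departments. Walk through each employee:
  - employee 1 (Fiona): dept_id=3 -> matches Legal
  - employee 2 (Victor): dept_id=4 -> matches HR
  - employee 3 (Eve): dept_id=2 -> matches Product
  - employee 4 (Quinn): dept_id=NULL, no match -> dropped
  - employee 5 (Nate): dept_id=NULL, no match -> dropped
  - employee 6 (Leo): dept_id=1 -> matches Marketing
  - employee 7 (Beth): dept_id=4 -> matches HR
  - employee 8 (Iris): dept_id=4 -> matches HR
So 2 of 8 rows are dropped.

SQL:
SELECT a.name, b.name AS department
FROM employees a
INNER JOIN departments b ON a.dept_id = b.id

Result:
name   | department
-------+-----------
Fiona  | Legal     
Victor | HR        
Eve    | Product   
Leo    | Marketing 
Beth   | HR        
Iris   | HR        


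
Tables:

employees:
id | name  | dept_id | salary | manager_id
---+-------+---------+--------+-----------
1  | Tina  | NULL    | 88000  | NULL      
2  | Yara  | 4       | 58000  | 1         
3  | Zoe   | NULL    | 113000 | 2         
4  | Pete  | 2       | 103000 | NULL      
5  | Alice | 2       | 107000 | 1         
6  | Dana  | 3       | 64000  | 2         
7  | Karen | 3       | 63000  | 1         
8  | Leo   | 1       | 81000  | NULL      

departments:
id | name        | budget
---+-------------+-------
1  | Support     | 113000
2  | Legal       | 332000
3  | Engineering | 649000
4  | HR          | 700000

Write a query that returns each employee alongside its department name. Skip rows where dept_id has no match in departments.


INNER JOIN keeps only employees rows whose dept_id matches an id in departments. Walk through each employee:
  - employee 1 (Tina): dept_id=NULL, no match -> dropped
  - employee 2 (Yara): dept_id=4 -> matches HR
  - employee 3 (Zoe): dept_id=NULL, no match -> dropped
  - employee 4 (Pete): dept_id=2 -> matches Legal
  - employee 5 (Alice): dept_id=2 -> matches Legal
  - employee 6 (Dana): dept_id=3 -> matches Engineering
  - employee 7 (Karen): dept_id=3 -> matches Engineering
  - employee 8 (Leo): dept_id=1 -> matches Support
So 2 of 8 rows are dropped.

SQL:
SELECT a.name, b.name AS department
FROM employees a
INNER JOIN departments b ON a.dept_id = b.id

Result:
name  | department 
------+------------
Yara  | HR         
Pete  | Legal      
Alice | Legal      
Dana  | Engineering
Karen | Engineering
Leo   | Support    


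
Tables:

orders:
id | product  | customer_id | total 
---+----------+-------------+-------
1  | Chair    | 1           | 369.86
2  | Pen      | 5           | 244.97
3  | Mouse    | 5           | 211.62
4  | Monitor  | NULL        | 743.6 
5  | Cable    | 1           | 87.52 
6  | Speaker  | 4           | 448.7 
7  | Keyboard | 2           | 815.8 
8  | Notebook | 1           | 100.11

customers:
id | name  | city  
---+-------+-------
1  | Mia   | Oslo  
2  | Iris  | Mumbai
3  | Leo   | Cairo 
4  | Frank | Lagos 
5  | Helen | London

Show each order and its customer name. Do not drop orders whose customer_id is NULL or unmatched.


LEFT JOIN keeps every row from orders (the left table); where customer_id has no match in customers, the customer columns become NULL. Walk through each order:
  - order 1 (Chair): customer_id=1 -> matches Mia
  - order 2 (Pen): customer_id=5 -> matches Helen
  - order 3 (Mouse): customer_id=5 -> matches Helen
  - order 4 (Monitor): customer_id=NULL, no match -> kept with NULL
  - order 5 (Cable): customer_id=1 -> matches Mia
  - order 6 (Speaker): customer_id=4 -> matches Frank
  - order 7 (Keyboard): customer_id=2 -> matches Iris
  - order 8 (Notebook): customer_id=1 -> matches Mia
All 8 rows appear; 1 has NULL customer.

SQL:
SELECT a.product, b.name AS customer
FROM orders a
LEFT JOIN customers b ON a.customer_id = b.id

Result:
product  | customer
---------+---------
Chair    | Mia     
Pen      | Helen   
Mouse    | Helen   
Monitor  | NULL    
Cable    | Mia     
Speaker  | Frank   
Keyboard | Iris    
Notebook | Mia     


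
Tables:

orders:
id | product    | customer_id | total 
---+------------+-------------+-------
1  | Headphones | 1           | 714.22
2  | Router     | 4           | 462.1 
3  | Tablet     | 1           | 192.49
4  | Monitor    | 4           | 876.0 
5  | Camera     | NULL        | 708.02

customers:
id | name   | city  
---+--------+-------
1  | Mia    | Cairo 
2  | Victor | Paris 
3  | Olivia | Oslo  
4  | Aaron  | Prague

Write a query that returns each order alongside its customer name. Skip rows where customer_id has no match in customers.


INNER JOIN keeps only orders rows whose customer_id matches an id in customers. Walk through each order:
  - order 1 (Headphones): customer_id=1 -> matches Mia
  - order 2 (Router): customer_id=4 -> matches Aaron
  - order 3 (Tablet): customer_id=1 -> matches Mia
  - order 4 (Monitor): customer_id=4 -> matches Aaron
  - order 5 (Camera): customer_id=NULL, no match -> dropped
So 1 of 5 rows is dropped.

SQL:
SELECT a.product, b.name AS customer
FROM orders a
INNER JOIN customers b ON a.customer_id = b.id

Result:
product    | customer
-----------+---------
Headphones | Mia     
Router     | Aaron   
Tablet     | Mia     
Monitor    | Aaron   


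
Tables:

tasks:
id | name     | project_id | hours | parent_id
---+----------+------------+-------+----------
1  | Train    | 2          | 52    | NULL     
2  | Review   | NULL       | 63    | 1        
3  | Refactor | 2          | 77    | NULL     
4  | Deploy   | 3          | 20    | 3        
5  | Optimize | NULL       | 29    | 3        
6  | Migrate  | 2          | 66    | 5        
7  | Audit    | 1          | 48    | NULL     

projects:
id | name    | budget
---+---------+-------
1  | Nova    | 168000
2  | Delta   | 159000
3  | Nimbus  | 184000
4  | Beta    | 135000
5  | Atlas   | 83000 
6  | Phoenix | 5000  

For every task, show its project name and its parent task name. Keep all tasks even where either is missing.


Two LEFT JOINs from the same base table tasks: one to projects via project_id, one to tasks itself via parent_id. Both are LEFT so every task is preserved.
Match against projects:
  - task 1 (Train): project_id=2 -> matches Delta
  - task 2 (Review): project_id=NULL, no match -> kept with NULL
  - task 3 (Refactor): project_id=2 -> matches Delta
  - task 4 (Deploy): project_id=3 -> matches Nimbus
  - task 5 (Optimize): project_id=NULL, no match -> kept with NULL
  - task 6 (Migrate): project_id=2 -> matches Delta
  - task 7 (Audit): project_id=1 -> matches Nova
Match against tasks (self):
  - task 1 (Train): parent_id=NULL -> NULL
  - task 2 (Review): parent_id=1 -> Train
  - task 3 (Refactor): parent_id=NULL -> NULL
  - task 4 (Deploy): parent_id=3 -> Refactor
  - task 5 (Optimize): parent_id=3 -> Refactor
  - task 6 (Migrate): parent_id=5 -> Optimize
  - task 7 (Audit): parent_id=NULL -> NULL

SQL:
SELECT a.name, b.name AS project, c.name AS parent
FROM tasks a
LEFT JOIN projects b ON a.project_id = b.id
LEFT JOIN tasks c ON a.parent_id = c.id

Result:
name     | project | parent  
---------+---------+---------
Train    | Delta   | NULL    
Review   | NULL    | Train   
Refactor | Delta   | NULL    
Deploy   | Nimbus  | Refactor
Optimize | NULL    | Refactor
Migrate  | Delta   | Optimize
Audit    | Nova    | NULL    


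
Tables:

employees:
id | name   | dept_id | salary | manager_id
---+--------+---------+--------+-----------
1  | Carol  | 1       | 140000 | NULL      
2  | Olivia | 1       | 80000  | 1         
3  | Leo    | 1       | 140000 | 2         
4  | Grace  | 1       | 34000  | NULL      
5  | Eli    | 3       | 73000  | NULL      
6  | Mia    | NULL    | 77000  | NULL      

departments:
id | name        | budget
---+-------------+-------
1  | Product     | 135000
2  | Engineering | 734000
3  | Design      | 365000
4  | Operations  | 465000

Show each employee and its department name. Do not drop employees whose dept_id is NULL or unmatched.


LEFT JOIN keeps every row from employees (the left table); where dept_id has no match in departments, the department columns become NULL. Walk through each employee:
  - employee 1 (Carol): dept_id=1 -> matches Product
  - employee 2 (Olivia): dept_id=1 -> matches Product
  - employee 3 (Leo): dept_id=1 -> matches Product
  - employee 4 (Grace): dept_id=1 -> matches Product
  - employee 5 (Eli): dept_id=3 -> matches Design
  - employee 6 (Mia): dept_id=NULL, no match -> kept with NULL
All 6 rows appear; 1 has NULL department.

SQL:
SELECT a.name, b.name AS department
FROM employees a
LEFT JOIN departments b ON a.dept_id = b.id

Result:
name   | department
-------+-----------
Carol  | Product   
Olivia | Product   
Leo    | Product   
Grace  | Product   
Eli    | Design    
Mia    | NULL      


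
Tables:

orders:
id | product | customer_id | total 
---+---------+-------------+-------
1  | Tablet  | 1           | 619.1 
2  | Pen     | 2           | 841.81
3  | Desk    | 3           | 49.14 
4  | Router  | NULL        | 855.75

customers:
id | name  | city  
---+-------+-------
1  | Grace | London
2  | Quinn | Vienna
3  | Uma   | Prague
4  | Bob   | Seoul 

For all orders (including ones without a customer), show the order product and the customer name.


LEFT JOIN keeps every row from orders (the left table); where customer_id has no match in customers, the customer columns become NULL. Walk through each order:
  - order 1 (Tablet): customer_id=1 -> matches Grace
  - order 2 (Pen): customer_id=2 -> matches Quinn
  - order 3 (Desk): customer_id=3 -> matches Uma
  - order 4 (Router): customer_id=NULL, no match -> kept with NULL
All 4 rows appear; 1 has NULL customer.

SQL:
SELECT a.product, b.name AS customer
FROM orders a
LEFT JOIN customers b ON a.customer_id = b.id

Result:
product | customer
--------+---------
Tablet  | Grace   
Pen     | Quinn   
Desk    | Uma     
Router  | NULL    


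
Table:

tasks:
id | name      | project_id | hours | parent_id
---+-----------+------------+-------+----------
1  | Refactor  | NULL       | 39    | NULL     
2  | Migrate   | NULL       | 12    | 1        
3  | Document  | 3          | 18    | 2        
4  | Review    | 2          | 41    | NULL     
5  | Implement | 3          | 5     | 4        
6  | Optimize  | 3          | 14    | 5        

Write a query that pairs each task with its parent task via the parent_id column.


This is a self-join: tasks is joined to a second copy of itself, matching each row's parent_id to another row's id. Use LEFT JOIN so rows with parent_id=NULL are kept.
  - task 1 (Refactor): parent_id=NULL -> NULL
  - task 2 (Migrate): parent_id=1 -> Refactor
  - task 3 (Document): parent_id=2 -> Migrate
  - task 4 (Review): parent_id=NULL -> NULL
  - task 5 (Implement): parent_id=4 -> Review
  - task 6 (Optimize): parent_id=5 -> Implement

SQL:
SELECT a.name AS item, b.name AS parent
FROM tasks a
LEFT JOIN tasks b ON a.parent_id = b.id

Result:
item      | parent   
----------+----------
Refactor  | NULL     
Migrate   | Refactor 
Document  | Migrate  
Review    | NULL     
Implement | Review   
Optimize  | Implement


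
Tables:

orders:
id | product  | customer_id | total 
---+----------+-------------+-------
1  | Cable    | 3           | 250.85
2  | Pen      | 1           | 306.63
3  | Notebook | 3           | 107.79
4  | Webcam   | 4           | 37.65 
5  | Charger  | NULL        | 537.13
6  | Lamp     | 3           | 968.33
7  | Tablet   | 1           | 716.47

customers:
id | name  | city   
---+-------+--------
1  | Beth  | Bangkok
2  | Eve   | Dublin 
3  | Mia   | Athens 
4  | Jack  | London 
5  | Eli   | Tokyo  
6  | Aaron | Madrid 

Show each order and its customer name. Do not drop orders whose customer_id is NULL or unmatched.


LEFT JOIN keeps every row from orders (the left table); where customer_id has no match in customers, the customer columns become NULL. Walk through each order:
  - order 1 (Cable): customer_id=3 -> matches Mia
  - order 2 (Pen): customer_id=1 -> matches Beth
  - order 3 (Notebook): customer_id=3 -> matches Mia
  - order 4 (Webcam): customer_id=4 -> matches Jack
  - order 5 (Charger): customer_id=NULL, no match -> kept with NULL
  - order 6 (Lamp): customer_id=3 -> matches Mia
  - order 7 (Tablet): customer_id=1 -> matches Beth
All 7 rows appear; 1 has NULL customer.

SQL:
SELECT a.product, b.name AS customer
FROM orders a
LEFT JOIN customers b ON a.customer_id = b.id

Result:
product  | customer
---------+---------
Cable    | Mia     
Pen      | Beth    
Notebook | Mia     
Webcam   | Jack    
Charger  | NULL    
Lamp     | Mia     
Tablet   | Beth    


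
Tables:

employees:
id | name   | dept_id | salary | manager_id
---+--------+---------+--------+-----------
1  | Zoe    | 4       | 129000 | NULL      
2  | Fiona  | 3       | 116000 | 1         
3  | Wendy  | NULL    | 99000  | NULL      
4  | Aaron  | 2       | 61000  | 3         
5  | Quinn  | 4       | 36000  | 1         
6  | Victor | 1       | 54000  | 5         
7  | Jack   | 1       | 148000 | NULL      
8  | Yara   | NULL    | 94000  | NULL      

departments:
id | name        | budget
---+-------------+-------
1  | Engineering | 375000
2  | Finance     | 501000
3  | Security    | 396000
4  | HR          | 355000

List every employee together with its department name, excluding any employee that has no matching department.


INNER JOIN keeps only employees rows whose dept_id matches an id in departments. Walk through each employee:
  - employee 1 (Zoe): dept_id=4 -> matches HR
  - employee 2 (Fiona): dept_id=3 -> matches Security
  - employee 3 (Wendy): dept_id=NULL, no match -> dropped
  - employee 4 (Aaron): dept_id=2 -> matches Finance
  - employee 5 (Quinn): dept_id=4 -> matches HR
  - employee 6 (Victor): dept_id=1 -> matches Engineering
  - employee 7 (Jack): dept_id=1 -> matches Engineering
  - employee 8 (Yara): dept_id=NULL, no match -> dropped
So 2 of 8 rows are dropped.

SQL:
SELECT a.name, b.name AS department
FROM employees a
INNER JOIN departments b ON a.dept_id = b.id

Result:
name   | department 
-------+------------
Zoe    | HR         
Fiona  | Security   
Aaron  | Finance    
Quinn  | HR         
Victor | Engineering
Jack   | Engineering


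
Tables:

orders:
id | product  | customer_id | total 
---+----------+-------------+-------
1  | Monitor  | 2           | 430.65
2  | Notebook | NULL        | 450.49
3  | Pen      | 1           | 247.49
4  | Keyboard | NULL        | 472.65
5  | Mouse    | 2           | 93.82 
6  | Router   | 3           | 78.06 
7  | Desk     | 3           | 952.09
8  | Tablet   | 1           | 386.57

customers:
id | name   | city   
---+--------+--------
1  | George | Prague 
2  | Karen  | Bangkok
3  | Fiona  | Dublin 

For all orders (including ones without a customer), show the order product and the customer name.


LEFT JOIN keeps every row from orders (the left table); where customer_id has no match in customers, the customer columns become NULL. Walk through each order:
  - order 1 (Monitor): customer_id=2 -> matches Karen
  - order 2 (Notebook): customer_id=NULL, no match -> kept with NULL
  - order 3 (Pen): customer_id=1 -> matches George
  - order 4 (Keyboard): customer_id=NULL, no match -> kept with NULL
  - order 5 (Mouse): customer_id=2 -> matches Karen
  - order 6 (Router): customer_id=3 -> matches Fiona
  - order 7 (Desk): customer_id=3 -> matches Fiona
  - order 8 (Tablet): customer_id=1 -> matches George
All 8 rows appear; 2 have NULL customer.

SQL:
SELECT a.product, b.name AS customer
FROM orders a
LEFT JOIN customers b ON a.customer_id = b.id

Result:
product  | customer
---------+---------
Monitor  | Karen   
Notebook | NULL    
Pen      | George  
Keyboard | NULL    
Mouse    | Karen   
Router   | Fiona   
Desk     | Fiona   
Tablet   | George  


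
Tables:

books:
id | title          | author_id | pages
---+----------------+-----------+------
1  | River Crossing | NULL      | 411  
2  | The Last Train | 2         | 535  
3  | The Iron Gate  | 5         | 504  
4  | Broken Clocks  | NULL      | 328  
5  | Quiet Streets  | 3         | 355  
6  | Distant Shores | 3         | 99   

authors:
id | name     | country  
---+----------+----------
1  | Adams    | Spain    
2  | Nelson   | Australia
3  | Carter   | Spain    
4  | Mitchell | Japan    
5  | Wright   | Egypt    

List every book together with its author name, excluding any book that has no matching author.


INNER JOIN keeps only books rows whose author_id matches an id in authors. Walk through each book:
  - book 1 (River Crossing): author_id=NULL, no match -> dropped
  - book 2 (The Last Train): author_id=2 -> matches Nelson
  - book 3 (The Iron Gate): author_id=5 -> matches Wright
  - book 4 (Broken Clocks): author_id=NULL, no match -> dropped
  - book 5 (Quiet Streets): author_id=3 -> matches Carter
  - book 6 (Distant Shores): author_id=3 -> matches Carter
So 2 of 6 rows are dropped.

SQL:
SELECT a.title, b.name AS author
FROM books a
INNER JOIN authors b ON a.author_id = b.id

Result:
title          | author
---------------+-------
The Last Train | Nelson
The Iron Gate  | Wright
Quiet Streets  | Carter
Distant Shores | Carter


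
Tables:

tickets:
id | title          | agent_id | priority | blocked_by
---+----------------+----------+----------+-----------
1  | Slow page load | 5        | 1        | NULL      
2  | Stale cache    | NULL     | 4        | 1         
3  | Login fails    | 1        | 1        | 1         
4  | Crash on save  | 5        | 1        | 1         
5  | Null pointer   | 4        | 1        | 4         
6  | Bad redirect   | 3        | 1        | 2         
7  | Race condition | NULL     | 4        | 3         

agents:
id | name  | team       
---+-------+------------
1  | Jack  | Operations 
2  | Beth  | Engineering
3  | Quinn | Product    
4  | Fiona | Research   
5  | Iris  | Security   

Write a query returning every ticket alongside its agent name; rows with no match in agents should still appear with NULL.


LEFT JOIN keeps every row from tickets (the left table); where agent_id has no match in agents, the agent columns become NULL. Walk through each ticket:
  - ticket 1 (Slow page load): agent_id=5 -> matches Iris
  - ticket 2 (Stale cache): agent_id=NULL, no match -> kept with NULL
  - ticket 3 (Login fails): agent_id=1 -> matches Jack
  - ticket 4 (Crash on save): agent_id=5 -> matches Iris
  - ticket 5 (Null pointer): agent_id=4 -> matches Fiona
  - ticket 6 (Bad redirect): agent_id=3 -> matches Quinn
  - ticket 7 (Race condition): agent_id=NULL, no match -> kept with NULL
All 7 rows appear; 2 have NULL agent.

SQL:
SELECT a.title, b.name AS agent
FROM tickets a
LEFT JOIN agents b ON a.agent_id = b.id

Result:
title          | agent
---------------+------
Slow page load | Iris 
Stale cache    | NULL 
Login fails    | Jack 
Crash on save  | Iris 
Null pointer   | Fiona
Bad redirect   | Quinn
Race condition | NULL 


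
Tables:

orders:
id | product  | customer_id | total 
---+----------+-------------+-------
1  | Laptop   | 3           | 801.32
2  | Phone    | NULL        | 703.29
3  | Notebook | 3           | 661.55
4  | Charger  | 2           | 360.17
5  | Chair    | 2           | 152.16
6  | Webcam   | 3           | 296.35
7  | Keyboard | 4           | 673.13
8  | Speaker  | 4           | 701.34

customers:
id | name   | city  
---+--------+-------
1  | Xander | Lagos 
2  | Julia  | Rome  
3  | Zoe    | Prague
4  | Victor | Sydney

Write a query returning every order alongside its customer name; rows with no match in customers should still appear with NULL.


LEFT JOIN keeps every row from orders (the left table); where customer_id has no match in customers, the customer columns become NULL. Walk through each order:
  - order 1 (Laptop): customer_id=3 -> matches Zoe
  - order 2 (Phone): customer_id=NULL, no match -> kept with NULL
  - order 3 (Notebook): customer_id=3 -> matches Zoe
  - order 4 (Charger): customer_id=2 -> matches Julia
  - order 5 (Chair): customer_id=2 -> matches Julia
  - order 6 (Webcam): customer_id=3 -> matches Zoe
  - order 7 (Keyboard): customer_id=4 -> matches Victor
  - order 8 (Speaker): customer_id=4 -> matches Victor
All 8 rows appear; 1 has NULL customer.

SQL:
SELECT a.product, b.name AS customer
FROM orders a
LEFT JOIN customers b ON a.customer_id = b.id

Result:
product  | customer
---------+---------
Laptop   | Zoe     
Phone    | NULL    
Notebook | Zoe     
Charger  | Julia   
Chair    | Julia   
Webcam   | Zoe     
Keyboard | Victor  
Speaker  | Victor  


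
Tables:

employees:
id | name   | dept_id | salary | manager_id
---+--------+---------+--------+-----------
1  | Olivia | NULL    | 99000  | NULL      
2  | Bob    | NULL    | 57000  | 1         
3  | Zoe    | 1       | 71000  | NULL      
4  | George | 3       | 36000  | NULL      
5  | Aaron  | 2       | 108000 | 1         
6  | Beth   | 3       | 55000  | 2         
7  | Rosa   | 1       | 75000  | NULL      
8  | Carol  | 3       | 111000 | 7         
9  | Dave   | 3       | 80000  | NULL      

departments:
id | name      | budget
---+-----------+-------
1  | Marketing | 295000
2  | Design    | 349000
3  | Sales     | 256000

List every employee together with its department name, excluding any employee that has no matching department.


INNER JOIN keeps only employees rows whose dept_id matches an id in departments. Walk through each employee:
  - employee 1 (Olivia): dept_id=NULL, no match -> dropped
  - employee 2 (Bob): dept_id=NULL, no match -> dropped
  - employee 3 (Zoe): dept_id=1 -> matches Marketing
  - employee 4 (George): dept_id=3 -> matches Sales
  - employee 5 (Aaron): dept_id=2 -> matches Design
  - employee 6 (Beth): dept_id=3 -> matches Sales
  - employee 7 (Rosa): dept_id=1 -> matches Marketing
  - employee 8 (Carol): dept_id=3 -> matches Sales
  - employee 9 (Dave): dept_id=3 -> matches Sales
So 2 of 9 rows are dropped.

SQL:
SELECT a.name, b.name AS department
FROM employees a
INNER JOIN departments b ON a.dept_id = b.id

Result:
name   | department
-------+-----------
Zoe    | Marketing 
George | Sales     
Aaron  | Design    
Beth   | Sales     
Rosa   | Marketing 
Carol  | Sales     
Dave   | Sales     


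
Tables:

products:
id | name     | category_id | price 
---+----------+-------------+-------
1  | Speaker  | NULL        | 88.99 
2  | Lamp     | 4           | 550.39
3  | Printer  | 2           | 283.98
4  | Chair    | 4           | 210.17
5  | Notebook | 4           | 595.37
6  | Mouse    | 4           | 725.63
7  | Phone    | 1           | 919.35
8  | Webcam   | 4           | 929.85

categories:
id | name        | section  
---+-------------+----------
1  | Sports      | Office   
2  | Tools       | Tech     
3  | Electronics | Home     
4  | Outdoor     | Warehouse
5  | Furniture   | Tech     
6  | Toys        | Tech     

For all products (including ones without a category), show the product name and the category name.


LEFT JOIN keeps every row from products (the left table); where category_id has no match in categories, the category columns become NULL. Walk through each product:
  - product 1 (Speaker): category_id=NULL, no match -> kept with NULL
  - product 2 (Lamp): category_id=4 -> matches Outdoor
  - product 3 (Printer): category_id=2 -> matches Tools
  - product 4 (Chair): category_id=4 -> matches Outdoor
  - product 5 (Notebook): category_id=4 -> matches Outdoor
  - product 6 (Mouse): category_id=4 -> matches Outdoor
  - product 7 (Phone): category_id=1 -> matches Sports
  - product 8 (Webcam): category_id=4 -> matches Outdoor
All 8 rows appear; 1 has NULL category.

SQL:
SELECT a.name, b.name AS category
FROM products a
LEFT JOIN categories b ON a.category_id = b.id

Result:
name     | category
---------+---------
Speaker  | NULL    
Lamp     | Outdoor 
Printer  | Tools   
Chair    | Outdoor 
Notebook | Outdoor 
Mouse    | Outdoor 
Phone    | Sports  
Webcam   | Outdoor 
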